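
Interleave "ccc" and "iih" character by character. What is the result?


Interleaving "ccc" and "iih":
  Position 0: 'c' from first, 'i' from second => "ci"
  Position 1: 'c' from first, 'i' from second => "ci"
  Position 2: 'c' from first, 'h' from second => "ch"
Result: cicich

cicich


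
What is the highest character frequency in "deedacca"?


Input: deedacca
Character counts:
  'a': 2
  'c': 2
  'd': 2
  'e': 2
Maximum frequency: 2

2


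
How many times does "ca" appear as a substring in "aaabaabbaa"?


Searching for "ca" in "aaabaabbaa"
Scanning each position:
  Position 0: "aa" => no
  Position 1: "aa" => no
  Position 2: "ab" => no
  Position 3: "ba" => no
  Position 4: "aa" => no
  Position 5: "ab" => no
  Position 6: "bb" => no
  Position 7: "ba" => no
  Position 8: "aa" => no
Total occurrences: 0

0


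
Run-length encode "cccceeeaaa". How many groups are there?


Input: cccceeeaaa
Scanning for consecutive runs:
  Group 1: 'c' x 4 (positions 0-3)
  Group 2: 'e' x 3 (positions 4-6)
  Group 3: 'a' x 3 (positions 7-9)
Total groups: 3

3


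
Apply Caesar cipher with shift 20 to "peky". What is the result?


Caesar cipher: shift "peky" by 20
  'p' (pos 15) + 20 = pos 9 = 'j'
  'e' (pos 4) + 20 = pos 24 = 'y'
  'k' (pos 10) + 20 = pos 4 = 'e'
  'y' (pos 24) + 20 = pos 18 = 's'
Result: jyes

jyes


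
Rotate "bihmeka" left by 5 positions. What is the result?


Input: "bihmeka", rotate left by 5
First 5 characters: "bihme"
Remaining characters: "ka"
Concatenate remaining + first: "ka" + "bihme" = "kabihme"

kabihme


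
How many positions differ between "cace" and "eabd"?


Comparing "cace" and "eabd" position by position:
  Position 0: 'c' vs 'e' => DIFFER
  Position 1: 'a' vs 'a' => same
  Position 2: 'c' vs 'b' => DIFFER
  Position 3: 'e' vs 'd' => DIFFER
Positions that differ: 3

3


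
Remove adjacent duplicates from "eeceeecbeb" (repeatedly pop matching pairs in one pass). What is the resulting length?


Input: eeceeecbeb
Stack-based adjacent duplicate removal:
  Read 'e': push. Stack: e
  Read 'e': matches stack top 'e' => pop. Stack: (empty)
  Read 'c': push. Stack: c
  Read 'e': push. Stack: ce
  Read 'e': matches stack top 'e' => pop. Stack: c
  Read 'e': push. Stack: ce
  Read 'c': push. Stack: cec
  Read 'b': push. Stack: cecb
  Read 'e': push. Stack: cecbe
  Read 'b': push. Stack: cecbeb
Final stack: "cecbeb" (length 6)

6


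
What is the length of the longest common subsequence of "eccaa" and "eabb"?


LCS of "eccaa" and "eabb"
DP table:
           e    a    b    b
      0    0    0    0    0
  e   0    1    1    1    1
  c   0    1    1    1    1
  c   0    1    1    1    1
  a   0    1    2    2    2
  a   0    1    2    2    2
LCS length = dp[5][4] = 2

2


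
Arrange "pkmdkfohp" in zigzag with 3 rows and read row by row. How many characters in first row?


Zigzag "pkmdkfohp" into 3 rows:
Placing characters:
  'p' => row 0
  'k' => row 1
  'm' => row 2
  'd' => row 1
  'k' => row 0
  'f' => row 1
  'o' => row 2
  'h' => row 1
  'p' => row 0
Rows:
  Row 0: "pkp"
  Row 1: "kdfh"
  Row 2: "mo"
First row length: 3

3


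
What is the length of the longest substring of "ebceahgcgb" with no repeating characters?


Input: "ebceahgcgb"
Sliding window (track last position of each char):
  Position 0 ('e'): window [0,0] length 1 -- new best
  Position 1 ('b'): window [0,1] length 2 -- new best
  Position 2 ('c'): window [0,2] length 3 -- new best
  Position 3 ('e'): repeat (last at 0), move window start to 1
  Position 3 ('e'): window [1,3] length 3
  Position 4 ('a'): window [1,4] length 4 -- new best
  Position 5 ('h'): window [1,5] length 5 -- new best
  Position 6 ('g'): window [1,6] length 6 -- new best
  Position 7 ('c'): repeat (last at 2), move window start to 3
  Position 7 ('c'): window [3,7] length 5
  Position 8 ('g'): repeat (last at 6), move window start to 7
  Position 8 ('g'): window [7,8] length 2
  Position 9 ('b'): window [7,9] length 3
Longest substring with no repeats: "bceahg" with length 6

6


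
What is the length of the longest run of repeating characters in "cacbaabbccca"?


Input: "cacbaabbccca"
Scanning for longest run:
  Position 1 ('a'): new char, reset run to 1
  Position 2 ('c'): new char, reset run to 1
  Position 3 ('b'): new char, reset run to 1
  Position 4 ('a'): new char, reset run to 1
  Position 5 ('a'): continues run of 'a', length=2
  Position 6 ('b'): new char, reset run to 1
  Position 7 ('b'): continues run of 'b', length=2
  Position 8 ('c'): new char, reset run to 1
  Position 9 ('c'): continues run of 'c', length=2
  Position 10 ('c'): continues run of 'c', length=3
  Position 11 ('a'): new char, reset run to 1
Longest run: 'c' with length 3

3


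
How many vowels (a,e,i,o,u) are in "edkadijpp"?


Input: edkadijpp
Checking each character:
  'e' at position 0: vowel (running total: 1)
  'd' at position 1: consonant
  'k' at position 2: consonant
  'a' at position 3: vowel (running total: 2)
  'd' at position 4: consonant
  'i' at position 5: vowel (running total: 3)
  'j' at position 6: consonant
  'p' at position 7: consonant
  'p' at position 8: consonant
Total vowels: 3

3


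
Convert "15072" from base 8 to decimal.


Input: "15072" in base 8
Positional expansion:
  Digit '1' (value 1) x 8^4 = 4096
  Digit '5' (value 5) x 8^3 = 2560
  Digit '0' (value 0) x 8^2 = 0
  Digit '7' (value 7) x 8^1 = 56
  Digit '2' (value 2) x 8^0 = 2
Sum = 6714

6714


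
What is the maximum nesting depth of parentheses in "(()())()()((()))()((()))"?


Input: "(()())()()((()))()((()))"
Tracking depth:
  Position 0 '(': depth becomes 1
  Position 1 '(': depth becomes 2
  Position 2 ')': depth becomes 1
  Position 3 '(': depth becomes 2
  Position 4 ')': depth becomes 1
  Position 5 ')': depth becomes 0
  Position 6 '(': depth becomes 1
  Position 7 ')': depth becomes 0
  Position 8 '(': depth becomes 1
  Position 9 ')': depth becomes 0
  Position 10 '(': depth becomes 1
  Position 11 '(': depth becomes 2
  Position 12 '(': depth becomes 3
  Position 13 ')': depth becomes 2
  Position 14 ')': depth becomes 1
  Position 15 ')': depth becomes 0
  Position 16 '(': depth becomes 1
  Position 17 ')': depth becomes 0
  Position 18 '(': depth becomes 1
  Position 19 '(': depth becomes 2
  Position 20 '(': depth becomes 3
  Position 21 ')': depth becomes 2
  Position 22 ')': depth becomes 1
  Position 23 ')': depth becomes 0
Maximum depth reached: 3

3


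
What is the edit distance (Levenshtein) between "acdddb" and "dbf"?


Computing edit distance: "acdddb" -> "dbf"
DP table:
           d    b    f
      0    1    2    3
  a   1    1    2    3
  c   2    2    2    3
  d   3    2    3    3
  d   4    3    3    4
  d   5    4    4    4
  b   6    5    4    5
Edit distance = dp[6][3] = 5

5


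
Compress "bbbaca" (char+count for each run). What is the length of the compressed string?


Input: bbbaca
Runs:
  'b' x 3 => "b3"
  'a' x 1 => "a1"
  'c' x 1 => "c1"
  'a' x 1 => "a1"
Compressed: "b3a1c1a1"
Compressed length: 8

8


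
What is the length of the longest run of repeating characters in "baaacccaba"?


Input: "baaacccaba"
Scanning for longest run:
  Position 1 ('a'): new char, reset run to 1
  Position 2 ('a'): continues run of 'a', length=2
  Position 3 ('a'): continues run of 'a', length=3
  Position 4 ('c'): new char, reset run to 1
  Position 5 ('c'): continues run of 'c', length=2
  Position 6 ('c'): continues run of 'c', length=3
  Position 7 ('a'): new char, reset run to 1
  Position 8 ('b'): new char, reset run to 1
  Position 9 ('a'): new char, reset run to 1
Longest run: 'a' with length 3

3


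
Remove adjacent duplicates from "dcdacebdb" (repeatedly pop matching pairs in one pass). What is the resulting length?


Input: dcdacebdb
Stack-based adjacent duplicate removal:
  Read 'd': push. Stack: d
  Read 'c': push. Stack: dc
  Read 'd': push. Stack: dcd
  Read 'a': push. Stack: dcda
  Read 'c': push. Stack: dcdac
  Read 'e': push. Stack: dcdace
  Read 'b': push. Stack: dcdaceb
  Read 'd': push. Stack: dcdacebd
  Read 'b': push. Stack: dcdacebdb
Final stack: "dcdacebdb" (length 9)

9


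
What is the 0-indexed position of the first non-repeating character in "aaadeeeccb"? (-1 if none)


Input: aaadeeeccb
Character frequencies:
  'a': 3
  'b': 1
  'c': 2
  'd': 1
  'e': 3
Scanning left to right for freq == 1:
  Position 0 ('a'): freq=3, skip
  Position 1 ('a'): freq=3, skip
  Position 2 ('a'): freq=3, skip
  Position 3 ('d'): unique! => answer = 3

3


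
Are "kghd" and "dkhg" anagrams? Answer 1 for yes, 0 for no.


Strings: "kghd", "dkhg"
Sorted first:  dghk
Sorted second: dghk
Sorted forms match => anagrams

1


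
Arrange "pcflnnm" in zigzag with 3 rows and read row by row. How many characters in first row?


Zigzag "pcflnnm" into 3 rows:
Placing characters:
  'p' => row 0
  'c' => row 1
  'f' => row 2
  'l' => row 1
  'n' => row 0
  'n' => row 1
  'm' => row 2
Rows:
  Row 0: "pn"
  Row 1: "cln"
  Row 2: "fm"
First row length: 2

2


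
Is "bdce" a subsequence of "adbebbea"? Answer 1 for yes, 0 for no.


Check if "bdce" is a subsequence of "adbebbea"
Greedy scan:
  Position 0 ('a'): no match needed
  Position 1 ('d'): no match needed
  Position 2 ('b'): matches sub[0] = 'b'
  Position 3 ('e'): no match needed
  Position 4 ('b'): no match needed
  Position 5 ('b'): no match needed
  Position 6 ('e'): no match needed
  Position 7 ('a'): no match needed
Only matched 1/4 characters => not a subsequence

0


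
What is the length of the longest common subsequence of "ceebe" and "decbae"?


LCS of "ceebe" and "decbae"
DP table:
           d    e    c    b    a    e
      0    0    0    0    0    0    0
  c   0    0    0    1    1    1    1
  e   0    0    1    1    1    1    2
  e   0    0    1    1    1    1    2
  b   0    0    1    1    2    2    2
  e   0    0    1    1    2    2    3
LCS length = dp[5][6] = 3

3


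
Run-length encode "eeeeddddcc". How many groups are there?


Input: eeeeddddcc
Scanning for consecutive runs:
  Group 1: 'e' x 4 (positions 0-3)
  Group 2: 'd' x 4 (positions 4-7)
  Group 3: 'c' x 2 (positions 8-9)
Total groups: 3

3


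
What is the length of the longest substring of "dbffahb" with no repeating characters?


Input: "dbffahb"
Sliding window (track last position of each char):
  Position 0 ('d'): window [0,0] length 1 -- new best
  Position 1 ('b'): window [0,1] length 2 -- new best
  Position 2 ('f'): window [0,2] length 3 -- new best
  Position 3 ('f'): repeat (last at 2), move window start to 3
  Position 3 ('f'): window [3,3] length 1
  Position 4 ('a'): window [3,4] length 2
  Position 5 ('h'): window [3,5] length 3
  Position 6 ('b'): window [3,6] length 4 -- new best
Longest substring with no repeats: "fahb" with length 4

4


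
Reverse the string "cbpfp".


Input: cbpfp
Reading characters right to left:
  Position 4: 'p'
  Position 3: 'f'
  Position 2: 'p'
  Position 1: 'b'
  Position 0: 'c'
Reversed: pfpbc

pfpbc


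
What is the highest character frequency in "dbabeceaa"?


Input: dbabeceaa
Character counts:
  'a': 3
  'b': 2
  'c': 1
  'd': 1
  'e': 2
Maximum frequency: 3

3


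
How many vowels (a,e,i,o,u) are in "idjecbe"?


Input: idjecbe
Checking each character:
  'i' at position 0: vowel (running total: 1)
  'd' at position 1: consonant
  'j' at position 2: consonant
  'e' at position 3: vowel (running total: 2)
  'c' at position 4: consonant
  'b' at position 5: consonant
  'e' at position 6: vowel (running total: 3)
Total vowels: 3

3


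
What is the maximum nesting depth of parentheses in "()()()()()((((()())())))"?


Input: "()()()()()((((()())())))"
Tracking depth:
  Position 0 '(': depth becomes 1
  Position 1 ')': depth becomes 0
  Position 2 '(': depth becomes 1
  Position 3 ')': depth becomes 0
  Position 4 '(': depth becomes 1
  Position 5 ')': depth becomes 0
  Position 6 '(': depth becomes 1
  Position 7 ')': depth becomes 0
  Position 8 '(': depth becomes 1
  Position 9 ')': depth becomes 0
  Position 10 '(': depth becomes 1
  Position 11 '(': depth becomes 2
  Position 12 '(': depth becomes 3
  Position 13 '(': depth becomes 4
  Position 14 '(': depth becomes 5
  Position 15 ')': depth becomes 4
  Position 16 '(': depth becomes 5
  Position 17 ')': depth becomes 4
  Position 18 ')': depth becomes 3
  Position 19 '(': depth becomes 4
  Position 20 ')': depth becomes 3
  Position 21 ')': depth becomes 2
  Position 22 ')': depth becomes 1
  Position 23 ')': depth becomes 0
Maximum depth reached: 5

5


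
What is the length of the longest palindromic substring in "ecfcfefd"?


Input: "ecfcfefd"
Checking substrings for palindromes:
  [1:4] "cfc" (len 3) => palindrome
  [2:5] "fcf" (len 3) => palindrome
  [4:7] "fef" (len 3) => palindrome
Longest palindromic substring: "cfc" with length 3

3


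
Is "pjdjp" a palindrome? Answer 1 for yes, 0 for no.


Input: pjdjp
Reversed: pjdjp
  Compare pos 0 ('p') with pos 4 ('p'): match
  Compare pos 1 ('j') with pos 3 ('j'): match
Result: palindrome

1


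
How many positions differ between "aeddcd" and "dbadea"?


Comparing "aeddcd" and "dbadea" position by position:
  Position 0: 'a' vs 'd' => DIFFER
  Position 1: 'e' vs 'b' => DIFFER
  Position 2: 'd' vs 'a' => DIFFER
  Position 3: 'd' vs 'd' => same
  Position 4: 'c' vs 'e' => DIFFER
  Position 5: 'd' vs 'a' => DIFFER
Positions that differ: 5

5


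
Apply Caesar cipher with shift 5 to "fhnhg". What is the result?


Caesar cipher: shift "fhnhg" by 5
  'f' (pos 5) + 5 = pos 10 = 'k'
  'h' (pos 7) + 5 = pos 12 = 'm'
  'n' (pos 13) + 5 = pos 18 = 's'
  'h' (pos 7) + 5 = pos 12 = 'm'
  'g' (pos 6) + 5 = pos 11 = 'l'
Result: kmsml

kmsml


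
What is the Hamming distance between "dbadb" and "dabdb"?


Comparing "dbadb" and "dabdb" position by position:
  Position 0: 'd' vs 'd' => same
  Position 1: 'b' vs 'a' => differ
  Position 2: 'a' vs 'b' => differ
  Position 3: 'd' vs 'd' => same
  Position 4: 'b' vs 'b' => same
Total differences (Hamming distance): 2

2


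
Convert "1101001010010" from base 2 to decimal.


Input: "1101001010010" in base 2
Positional expansion:
  Digit '1' (value 1) x 2^12 = 4096
  Digit '1' (value 1) x 2^11 = 2048
  Digit '0' (value 0) x 2^10 = 0
  Digit '1' (value 1) x 2^9 = 512
  Digit '0' (value 0) x 2^8 = 0
  Digit '0' (value 0) x 2^7 = 0
  Digit '1' (value 1) x 2^6 = 64
  Digit '0' (value 0) x 2^5 = 0
  Digit '1' (value 1) x 2^4 = 16
  Digit '0' (value 0) x 2^3 = 0
  Digit '0' (value 0) x 2^2 = 0
  Digit '1' (value 1) x 2^1 = 2
  Digit '0' (value 0) x 2^0 = 0
Sum = 6738

6738


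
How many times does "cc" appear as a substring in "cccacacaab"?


Searching for "cc" in "cccacacaab"
Scanning each position:
  Position 0: "cc" => MATCH
  Position 1: "cc" => MATCH
  Position 2: "ca" => no
  Position 3: "ac" => no
  Position 4: "ca" => no
  Position 5: "ac" => no
  Position 6: "ca" => no
  Position 7: "aa" => no
  Position 8: "ab" => no
Total occurrences: 2

2


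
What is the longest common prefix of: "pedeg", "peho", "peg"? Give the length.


Words: pedeg, peho, peg
  Position 0: all 'p' => match
  Position 1: all 'e' => match
  Position 2: ('d', 'h', 'g') => mismatch, stop
LCP = "pe" (length 2)

2


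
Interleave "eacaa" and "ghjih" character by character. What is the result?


Interleaving "eacaa" and "ghjih":
  Position 0: 'e' from first, 'g' from second => "eg"
  Position 1: 'a' from first, 'h' from second => "ah"
  Position 2: 'c' from first, 'j' from second => "cj"
  Position 3: 'a' from first, 'i' from second => "ai"
  Position 4: 'a' from first, 'h' from second => "ah"
Result: egahcjaiah

egahcjaiah


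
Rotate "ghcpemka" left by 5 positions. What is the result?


Input: "ghcpemka", rotate left by 5
First 5 characters: "ghcpe"
Remaining characters: "mka"
Concatenate remaining + first: "mka" + "ghcpe" = "mkaghcpe"

mkaghcpe


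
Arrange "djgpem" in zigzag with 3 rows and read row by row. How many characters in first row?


Zigzag "djgpem" into 3 rows:
Placing characters:
  'd' => row 0
  'j' => row 1
  'g' => row 2
  'p' => row 1
  'e' => row 0
  'm' => row 1
Rows:
  Row 0: "de"
  Row 1: "jpm"
  Row 2: "g"
First row length: 2

2


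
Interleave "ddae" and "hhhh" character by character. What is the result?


Interleaving "ddae" and "hhhh":
  Position 0: 'd' from first, 'h' from second => "dh"
  Position 1: 'd' from first, 'h' from second => "dh"
  Position 2: 'a' from first, 'h' from second => "ah"
  Position 3: 'e' from first, 'h' from second => "eh"
Result: dhdhaheh

dhdhaheh


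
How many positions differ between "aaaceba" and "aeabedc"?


Comparing "aaaceba" and "aeabedc" position by position:
  Position 0: 'a' vs 'a' => same
  Position 1: 'a' vs 'e' => DIFFER
  Position 2: 'a' vs 'a' => same
  Position 3: 'c' vs 'b' => DIFFER
  Position 4: 'e' vs 'e' => same
  Position 5: 'b' vs 'd' => DIFFER
  Position 6: 'a' vs 'c' => DIFFER
Positions that differ: 4

4


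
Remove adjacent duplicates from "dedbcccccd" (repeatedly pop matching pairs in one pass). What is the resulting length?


Input: dedbcccccd
Stack-based adjacent duplicate removal:
  Read 'd': push. Stack: d
  Read 'e': push. Stack: de
  Read 'd': push. Stack: ded
  Read 'b': push. Stack: dedb
  Read 'c': push. Stack: dedbc
  Read 'c': matches stack top 'c' => pop. Stack: dedb
  Read 'c': push. Stack: dedbc
  Read 'c': matches stack top 'c' => pop. Stack: dedb
  Read 'c': push. Stack: dedbc
  Read 'd': push. Stack: dedbcd
Final stack: "dedbcd" (length 6)

6


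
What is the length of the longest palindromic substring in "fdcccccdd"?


Input: "fdcccccdd"
Checking substrings for palindromes:
  [1:8] "dcccccd" (len 7) => palindrome
  [2:7] "ccccc" (len 5) => palindrome
  [2:6] "cccc" (len 4) => palindrome
  [3:7] "cccc" (len 4) => palindrome
  [2:5] "ccc" (len 3) => palindrome
  [3:6] "ccc" (len 3) => palindrome
Longest palindromic substring: "dcccccd" with length 7

7


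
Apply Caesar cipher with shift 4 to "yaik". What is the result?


Caesar cipher: shift "yaik" by 4
  'y' (pos 24) + 4 = pos 2 = 'c'
  'a' (pos 0) + 4 = pos 4 = 'e'
  'i' (pos 8) + 4 = pos 12 = 'm'
  'k' (pos 10) + 4 = pos 14 = 'o'
Result: cemo

cemo


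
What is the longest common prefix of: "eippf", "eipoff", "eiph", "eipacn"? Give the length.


Words: eippf, eipoff, eiph, eipacn
  Position 0: all 'e' => match
  Position 1: all 'i' => match
  Position 2: all 'p' => match
  Position 3: ('p', 'o', 'h', 'a') => mismatch, stop
LCP = "eip" (length 3)

3


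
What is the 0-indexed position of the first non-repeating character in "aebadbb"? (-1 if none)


Input: aebadbb
Character frequencies:
  'a': 2
  'b': 3
  'd': 1
  'e': 1
Scanning left to right for freq == 1:
  Position 0 ('a'): freq=2, skip
  Position 1 ('e'): unique! => answer = 1

1


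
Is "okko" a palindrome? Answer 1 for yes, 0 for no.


Input: okko
Reversed: okko
  Compare pos 0 ('o') with pos 3 ('o'): match
  Compare pos 1 ('k') with pos 2 ('k'): match
Result: palindrome

1


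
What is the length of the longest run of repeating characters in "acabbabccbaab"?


Input: "acabbabccbaab"
Scanning for longest run:
  Position 1 ('c'): new char, reset run to 1
  Position 2 ('a'): new char, reset run to 1
  Position 3 ('b'): new char, reset run to 1
  Position 4 ('b'): continues run of 'b', length=2
  Position 5 ('a'): new char, reset run to 1
  Position 6 ('b'): new char, reset run to 1
  Position 7 ('c'): new char, reset run to 1
  Position 8 ('c'): continues run of 'c', length=2
  Position 9 ('b'): new char, reset run to 1
  Position 10 ('a'): new char, reset run to 1
  Position 11 ('a'): continues run of 'a', length=2
  Position 12 ('b'): new char, reset run to 1
Longest run: 'b' with length 2

2


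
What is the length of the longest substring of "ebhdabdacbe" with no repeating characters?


Input: "ebhdabdacbe"
Sliding window (track last position of each char):
  Position 0 ('e'): window [0,0] length 1 -- new best
  Position 1 ('b'): window [0,1] length 2 -- new best
  Position 2 ('h'): window [0,2] length 3 -- new best
  Position 3 ('d'): window [0,3] length 4 -- new best
  Position 4 ('a'): window [0,4] length 5 -- new best
  Position 5 ('b'): repeat (last at 1), move window start to 2
  Position 5 ('b'): window [2,5] length 4
  Position 6 ('d'): repeat (last at 3), move window start to 4
  Position 6 ('d'): window [4,6] length 3
  Position 7 ('a'): repeat (last at 4), move window start to 5
  Position 7 ('a'): window [5,7] length 3
  Position 8 ('c'): window [5,8] length 4
  Position 9 ('b'): repeat (last at 5), move window start to 6
  Position 9 ('b'): window [6,9] length 4
  Position 10 ('e'): window [6,10] length 5
Longest substring with no repeats: "ebhda" with length 5

5


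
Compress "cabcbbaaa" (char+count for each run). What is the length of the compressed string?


Input: cabcbbaaa
Runs:
  'c' x 1 => "c1"
  'a' x 1 => "a1"
  'b' x 1 => "b1"
  'c' x 1 => "c1"
  'b' x 2 => "b2"
  'a' x 3 => "a3"
Compressed: "c1a1b1c1b2a3"
Compressed length: 12

12


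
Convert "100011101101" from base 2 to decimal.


Input: "100011101101" in base 2
Positional expansion:
  Digit '1' (value 1) x 2^11 = 2048
  Digit '0' (value 0) x 2^10 = 0
  Digit '0' (value 0) x 2^9 = 0
  Digit '0' (value 0) x 2^8 = 0
  Digit '1' (value 1) x 2^7 = 128
  Digit '1' (value 1) x 2^6 = 64
  Digit '1' (value 1) x 2^5 = 32
  Digit '0' (value 0) x 2^4 = 0
  Digit '1' (value 1) x 2^3 = 8
  Digit '1' (value 1) x 2^2 = 4
  Digit '0' (value 0) x 2^1 = 0
  Digit '1' (value 1) x 2^0 = 1
Sum = 2285

2285


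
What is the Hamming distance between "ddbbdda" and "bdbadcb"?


Comparing "ddbbdda" and "bdbadcb" position by position:
  Position 0: 'd' vs 'b' => differ
  Position 1: 'd' vs 'd' => same
  Position 2: 'b' vs 'b' => same
  Position 3: 'b' vs 'a' => differ
  Position 4: 'd' vs 'd' => same
  Position 5: 'd' vs 'c' => differ
  Position 6: 'a' vs 'b' => differ
Total differences (Hamming distance): 4

4


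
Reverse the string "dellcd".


Input: dellcd
Reading characters right to left:
  Position 5: 'd'
  Position 4: 'c'
  Position 3: 'l'
  Position 2: 'l'
  Position 1: 'e'
  Position 0: 'd'
Reversed: dclled

dclled


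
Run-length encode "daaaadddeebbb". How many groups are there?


Input: daaaadddeebbb
Scanning for consecutive runs:
  Group 1: 'd' x 1 (positions 0-0)
  Group 2: 'a' x 4 (positions 1-4)
  Group 3: 'd' x 3 (positions 5-7)
  Group 4: 'e' x 2 (positions 8-9)
  Group 5: 'b' x 3 (positions 10-12)
Total groups: 5

5


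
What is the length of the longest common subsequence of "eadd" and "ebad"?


LCS of "eadd" and "ebad"
DP table:
           e    b    a    d
      0    0    0    0    0
  e   0    1    1    1    1
  a   0    1    1    2    2
  d   0    1    1    2    3
  d   0    1    1    2    3
LCS length = dp[4][4] = 3

3


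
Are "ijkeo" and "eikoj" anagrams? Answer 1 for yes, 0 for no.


Strings: "ijkeo", "eikoj"
Sorted first:  eijko
Sorted second: eijko
Sorted forms match => anagrams

1


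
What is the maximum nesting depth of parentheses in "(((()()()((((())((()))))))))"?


Input: "(((()()()((((())((()))))))))"
Tracking depth:
  Position 0 '(': depth becomes 1
  Position 1 '(': depth becomes 2
  Position 2 '(': depth becomes 3
  Position 3 '(': depth becomes 4
  Position 4 ')': depth becomes 3
  Position 5 '(': depth becomes 4
  Position 6 ')': depth becomes 3
  Position 7 '(': depth becomes 4
  Position 8 ')': depth becomes 3
  Position 9 '(': depth becomes 4
  Position 10 '(': depth becomes 5
  Position 11 '(': depth becomes 6
  Position 12 '(': depth becomes 7
  Position 13 '(': depth becomes 8
  Position 14 ')': depth becomes 7
  Position 15 ')': depth becomes 6
  Position 16 '(': depth becomes 7
  Position 17 '(': depth becomes 8
  Position 18 '(': depth becomes 9
  Position 19 ')': depth becomes 8
  Position 20 ')': depth becomes 7
  Position 21 ')': depth becomes 6
  Position 22 ')': depth becomes 5
  Position 23 ')': depth becomes 4
  Position 24 ')': depth becomes 3
  Position 25 ')': depth becomes 2
  Position 26 ')': depth becomes 1
  Position 27 ')': depth becomes 0
Maximum depth reached: 9

9


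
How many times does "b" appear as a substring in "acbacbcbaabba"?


Searching for "b" in "acbacbcbaabba"
Scanning each position:
  Position 0: "a" => no
  Position 1: "c" => no
  Position 2: "b" => MATCH
  Position 3: "a" => no
  Position 4: "c" => no
  Position 5: "b" => MATCH
  Position 6: "c" => no
  Position 7: "b" => MATCH
  Position 8: "a" => no
  Position 9: "a" => no
  Position 10: "b" => MATCH
  Position 11: "b" => MATCH
  Position 12: "a" => no
Total occurrences: 5

5


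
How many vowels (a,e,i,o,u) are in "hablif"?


Input: hablif
Checking each character:
  'h' at position 0: consonant
  'a' at position 1: vowel (running total: 1)
  'b' at position 2: consonant
  'l' at position 3: consonant
  'i' at position 4: vowel (running total: 2)
  'f' at position 5: consonant
Total vowels: 2

2


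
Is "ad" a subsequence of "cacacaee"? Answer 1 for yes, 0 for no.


Check if "ad" is a subsequence of "cacacaee"
Greedy scan:
  Position 0 ('c'): no match needed
  Position 1 ('a'): matches sub[0] = 'a'
  Position 2 ('c'): no match needed
  Position 3 ('a'): no match needed
  Position 4 ('c'): no match needed
  Position 5 ('a'): no match needed
  Position 6 ('e'): no match needed
  Position 7 ('e'): no match needed
Only matched 1/2 characters => not a subsequence

0


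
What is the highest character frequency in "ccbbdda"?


Input: ccbbdda
Character counts:
  'a': 1
  'b': 2
  'c': 2
  'd': 2
Maximum frequency: 2

2


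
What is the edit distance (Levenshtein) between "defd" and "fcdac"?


Computing edit distance: "defd" -> "fcdac"
DP table:
           f    c    d    a    c
      0    1    2    3    4    5
  d   1    1    2    2    3    4
  e   2    2    2    3    3    4
  f   3    2    3    3    4    4
  d   4    3    3    3    4    5
Edit distance = dp[4][5] = 5

5


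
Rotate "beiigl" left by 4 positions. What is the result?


Input: "beiigl", rotate left by 4
First 4 characters: "beii"
Remaining characters: "gl"
Concatenate remaining + first: "gl" + "beii" = "glbeii"

glbeii


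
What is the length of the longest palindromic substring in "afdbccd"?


Input: "afdbccd"
Checking substrings for palindromes:
  [4:6] "cc" (len 2) => palindrome
Longest palindromic substring: "cc" with length 2

2


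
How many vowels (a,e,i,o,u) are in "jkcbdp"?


Input: jkcbdp
Checking each character:
  'j' at position 0: consonant
  'k' at position 1: consonant
  'c' at position 2: consonant
  'b' at position 3: consonant
  'd' at position 4: consonant
  'p' at position 5: consonant
Total vowels: 0

0


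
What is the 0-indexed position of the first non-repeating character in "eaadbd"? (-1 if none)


Input: eaadbd
Character frequencies:
  'a': 2
  'b': 1
  'd': 2
  'e': 1
Scanning left to right for freq == 1:
  Position 0 ('e'): unique! => answer = 0

0


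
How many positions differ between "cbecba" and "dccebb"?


Comparing "cbecba" and "dccebb" position by position:
  Position 0: 'c' vs 'd' => DIFFER
  Position 1: 'b' vs 'c' => DIFFER
  Position 2: 'e' vs 'c' => DIFFER
  Position 3: 'c' vs 'e' => DIFFER
  Position 4: 'b' vs 'b' => same
  Position 5: 'a' vs 'b' => DIFFER
Positions that differ: 5

5


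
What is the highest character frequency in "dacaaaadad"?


Input: dacaaaadad
Character counts:
  'a': 6
  'c': 1
  'd': 3
Maximum frequency: 6

6


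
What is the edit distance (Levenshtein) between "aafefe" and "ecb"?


Computing edit distance: "aafefe" -> "ecb"
DP table:
           e    c    b
      0    1    2    3
  a   1    1    2    3
  a   2    2    2    3
  f   3    3    3    3
  e   4    3    4    4
  f   5    4    4    5
  e   6    5    5    5
Edit distance = dp[6][3] = 5

5


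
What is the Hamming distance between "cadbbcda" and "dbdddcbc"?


Comparing "cadbbcda" and "dbdddcbc" position by position:
  Position 0: 'c' vs 'd' => differ
  Position 1: 'a' vs 'b' => differ
  Position 2: 'd' vs 'd' => same
  Position 3: 'b' vs 'd' => differ
  Position 4: 'b' vs 'd' => differ
  Position 5: 'c' vs 'c' => same
  Position 6: 'd' vs 'b' => differ
  Position 7: 'a' vs 'c' => differ
Total differences (Hamming distance): 6

6


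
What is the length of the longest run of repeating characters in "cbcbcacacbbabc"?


Input: "cbcbcacacbbabc"
Scanning for longest run:
  Position 1 ('b'): new char, reset run to 1
  Position 2 ('c'): new char, reset run to 1
  Position 3 ('b'): new char, reset run to 1
  Position 4 ('c'): new char, reset run to 1
  Position 5 ('a'): new char, reset run to 1
  Position 6 ('c'): new char, reset run to 1
  Position 7 ('a'): new char, reset run to 1
  Position 8 ('c'): new char, reset run to 1
  Position 9 ('b'): new char, reset run to 1
  Position 10 ('b'): continues run of 'b', length=2
  Position 11 ('a'): new char, reset run to 1
  Position 12 ('b'): new char, reset run to 1
  Position 13 ('c'): new char, reset run to 1
Longest run: 'b' with length 2

2


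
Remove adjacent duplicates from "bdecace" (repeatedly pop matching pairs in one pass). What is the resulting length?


Input: bdecace
Stack-based adjacent duplicate removal:
  Read 'b': push. Stack: b
  Read 'd': push. Stack: bd
  Read 'e': push. Stack: bde
  Read 'c': push. Stack: bdec
  Read 'a': push. Stack: bdeca
  Read 'c': push. Stack: bdecac
  Read 'e': push. Stack: bdecace
Final stack: "bdecace" (length 7)

7


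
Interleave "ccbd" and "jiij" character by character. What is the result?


Interleaving "ccbd" and "jiij":
  Position 0: 'c' from first, 'j' from second => "cj"
  Position 1: 'c' from first, 'i' from second => "ci"
  Position 2: 'b' from first, 'i' from second => "bi"
  Position 3: 'd' from first, 'j' from second => "dj"
Result: cjcibidj

cjcibidj


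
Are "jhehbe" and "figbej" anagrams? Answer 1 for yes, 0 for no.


Strings: "jhehbe", "figbej"
Sorted first:  beehhj
Sorted second: befgij
Differ at position 2: 'e' vs 'f' => not anagrams

0


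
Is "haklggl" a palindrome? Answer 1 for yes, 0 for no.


Input: haklggl
Reversed: lgglkah
  Compare pos 0 ('h') with pos 6 ('l'): MISMATCH
  Compare pos 1 ('a') with pos 5 ('g'): MISMATCH
  Compare pos 2 ('k') with pos 4 ('g'): MISMATCH
Result: not a palindrome

0


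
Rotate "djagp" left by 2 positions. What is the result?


Input: "djagp", rotate left by 2
First 2 characters: "dj"
Remaining characters: "agp"
Concatenate remaining + first: "agp" + "dj" = "agpdj"

agpdj


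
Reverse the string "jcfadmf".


Input: jcfadmf
Reading characters right to left:
  Position 6: 'f'
  Position 5: 'm'
  Position 4: 'd'
  Position 3: 'a'
  Position 2: 'f'
  Position 1: 'c'
  Position 0: 'j'
Reversed: fmdafcj

fmdafcj


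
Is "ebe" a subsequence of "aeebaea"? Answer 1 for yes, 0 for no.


Check if "ebe" is a subsequence of "aeebaea"
Greedy scan:
  Position 0 ('a'): no match needed
  Position 1 ('e'): matches sub[0] = 'e'
  Position 2 ('e'): no match needed
  Position 3 ('b'): matches sub[1] = 'b'
  Position 4 ('a'): no match needed
  Position 5 ('e'): matches sub[2] = 'e'
  Position 6 ('a'): no match needed
All 3 characters matched => is a subsequence

1


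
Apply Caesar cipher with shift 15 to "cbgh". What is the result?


Caesar cipher: shift "cbgh" by 15
  'c' (pos 2) + 15 = pos 17 = 'r'
  'b' (pos 1) + 15 = pos 16 = 'q'
  'g' (pos 6) + 15 = pos 21 = 'v'
  'h' (pos 7) + 15 = pos 22 = 'w'
Result: rqvw

rqvw


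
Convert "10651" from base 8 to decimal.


Input: "10651" in base 8
Positional expansion:
  Digit '1' (value 1) x 8^4 = 4096
  Digit '0' (value 0) x 8^3 = 0
  Digit '6' (value 6) x 8^2 = 384
  Digit '5' (value 5) x 8^1 = 40
  Digit '1' (value 1) x 8^0 = 1
Sum = 4521

4521


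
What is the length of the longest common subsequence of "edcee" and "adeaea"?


LCS of "edcee" and "adeaea"
DP table:
           a    d    e    a    e    a
      0    0    0    0    0    0    0
  e   0    0    0    1    1    1    1
  d   0    0    1    1    1    1    1
  c   0    0    1    1    1    1    1
  e   0    0    1    2    2    2    2
  e   0    0    1    2    2    3    3
LCS length = dp[5][6] = 3

3


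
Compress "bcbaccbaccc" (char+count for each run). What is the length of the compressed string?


Input: bcbaccbaccc
Runs:
  'b' x 1 => "b1"
  'c' x 1 => "c1"
  'b' x 1 => "b1"
  'a' x 1 => "a1"
  'c' x 2 => "c2"
  'b' x 1 => "b1"
  'a' x 1 => "a1"
  'c' x 3 => "c3"
Compressed: "b1c1b1a1c2b1a1c3"
Compressed length: 16

16


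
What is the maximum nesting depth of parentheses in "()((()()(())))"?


Input: "()((()()(())))"
Tracking depth:
  Position 0 '(': depth becomes 1
  Position 1 ')': depth becomes 0
  Position 2 '(': depth becomes 1
  Position 3 '(': depth becomes 2
  Position 4 '(': depth becomes 3
  Position 5 ')': depth becomes 2
  Position 6 '(': depth becomes 3
  Position 7 ')': depth becomes 2
  Position 8 '(': depth becomes 3
  Position 9 '(': depth becomes 4
  Position 10 ')': depth becomes 3
  Position 11 ')': depth becomes 2
  Position 12 ')': depth becomes 1
  Position 13 ')': depth becomes 0
Maximum depth reached: 4

4


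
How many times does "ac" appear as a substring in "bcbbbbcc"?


Searching for "ac" in "bcbbbbcc"
Scanning each position:
  Position 0: "bc" => no
  Position 1: "cb" => no
  Position 2: "bb" => no
  Position 3: "bb" => no
  Position 4: "bb" => no
  Position 5: "bc" => no
  Position 6: "cc" => no
Total occurrences: 0

0


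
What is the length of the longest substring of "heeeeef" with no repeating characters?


Input: "heeeeef"
Sliding window (track last position of each char):
  Position 0 ('h'): window [0,0] length 1 -- new best
  Position 1 ('e'): window [0,1] length 2 -- new best
  Position 2 ('e'): repeat (last at 1), move window start to 2
  Position 2 ('e'): window [2,2] length 1
  Position 3 ('e'): repeat (last at 2), move window start to 3
  Position 3 ('e'): window [3,3] length 1
  Position 4 ('e'): repeat (last at 3), move window start to 4
  Position 4 ('e'): window [4,4] length 1
  Position 5 ('e'): repeat (last at 4), move window start to 5
  Position 5 ('e'): window [5,5] length 1
  Position 6 ('f'): window [5,6] length 2
Longest substring with no repeats: "he" with length 2

2


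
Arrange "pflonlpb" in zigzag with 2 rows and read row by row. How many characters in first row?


Zigzag "pflonlpb" into 2 rows:
Placing characters:
  'p' => row 0
  'f' => row 1
  'l' => row 0
  'o' => row 1
  'n' => row 0
  'l' => row 1
  'p' => row 0
  'b' => row 1
Rows:
  Row 0: "plnp"
  Row 1: "folb"
First row length: 4

4


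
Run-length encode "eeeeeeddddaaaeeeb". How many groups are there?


Input: eeeeeeddddaaaeeeb
Scanning for consecutive runs:
  Group 1: 'e' x 6 (positions 0-5)
  Group 2: 'd' x 4 (positions 6-9)
  Group 3: 'a' x 3 (positions 10-12)
  Group 4: 'e' x 3 (positions 13-15)
  Group 5: 'b' x 1 (positions 16-16)
Total groups: 5

5


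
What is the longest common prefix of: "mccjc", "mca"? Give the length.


Words: mccjc, mca
  Position 0: all 'm' => match
  Position 1: all 'c' => match
  Position 2: ('c', 'a') => mismatch, stop
LCP = "mc" (length 2)

2


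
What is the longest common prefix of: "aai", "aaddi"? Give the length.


Words: aai, aaddi
  Position 0: all 'a' => match
  Position 1: all 'a' => match
  Position 2: ('i', 'd') => mismatch, stop
LCP = "aa" (length 2)

2


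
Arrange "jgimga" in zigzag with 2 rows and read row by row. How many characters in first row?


Zigzag "jgimga" into 2 rows:
Placing characters:
  'j' => row 0
  'g' => row 1
  'i' => row 0
  'm' => row 1
  'g' => row 0
  'a' => row 1
Rows:
  Row 0: "jig"
  Row 1: "gma"
First row length: 3

3


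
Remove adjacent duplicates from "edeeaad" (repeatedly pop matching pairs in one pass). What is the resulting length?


Input: edeeaad
Stack-based adjacent duplicate removal:
  Read 'e': push. Stack: e
  Read 'd': push. Stack: ed
  Read 'e': push. Stack: ede
  Read 'e': matches stack top 'e' => pop. Stack: ed
  Read 'a': push. Stack: eda
  Read 'a': matches stack top 'a' => pop. Stack: ed
  Read 'd': matches stack top 'd' => pop. Stack: e
Final stack: "e" (length 1)

1


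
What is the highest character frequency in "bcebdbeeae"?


Input: bcebdbeeae
Character counts:
  'a': 1
  'b': 3
  'c': 1
  'd': 1
  'e': 4
Maximum frequency: 4

4


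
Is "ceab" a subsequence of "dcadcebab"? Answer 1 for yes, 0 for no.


Check if "ceab" is a subsequence of "dcadcebab"
Greedy scan:
  Position 0 ('d'): no match needed
  Position 1 ('c'): matches sub[0] = 'c'
  Position 2 ('a'): no match needed
  Position 3 ('d'): no match needed
  Position 4 ('c'): no match needed
  Position 5 ('e'): matches sub[1] = 'e'
  Position 6 ('b'): no match needed
  Position 7 ('a'): matches sub[2] = 'a'
  Position 8 ('b'): matches sub[3] = 'b'
All 4 characters matched => is a subsequence

1


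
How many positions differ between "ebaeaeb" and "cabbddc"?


Comparing "ebaeaeb" and "cabbddc" position by position:
  Position 0: 'e' vs 'c' => DIFFER
  Position 1: 'b' vs 'a' => DIFFER
  Position 2: 'a' vs 'b' => DIFFER
  Position 3: 'e' vs 'b' => DIFFER
  Position 4: 'a' vs 'd' => DIFFER
  Position 5: 'e' vs 'd' => DIFFER
  Position 6: 'b' vs 'c' => DIFFER
Positions that differ: 7

7


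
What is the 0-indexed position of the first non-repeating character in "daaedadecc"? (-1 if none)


Input: daaedadecc
Character frequencies:
  'a': 3
  'c': 2
  'd': 3
  'e': 2
Scanning left to right for freq == 1:
  Position 0 ('d'): freq=3, skip
  Position 1 ('a'): freq=3, skip
  Position 2 ('a'): freq=3, skip
  Position 3 ('e'): freq=2, skip
  Position 4 ('d'): freq=3, skip
  Position 5 ('a'): freq=3, skip
  Position 6 ('d'): freq=3, skip
  Position 7 ('e'): freq=2, skip
  Position 8 ('c'): freq=2, skip
  Position 9 ('c'): freq=2, skip
  No unique character found => answer = -1

-1


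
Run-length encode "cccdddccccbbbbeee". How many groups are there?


Input: cccdddccccbbbbeee
Scanning for consecutive runs:
  Group 1: 'c' x 3 (positions 0-2)
  Group 2: 'd' x 3 (positions 3-5)
  Group 3: 'c' x 4 (positions 6-9)
  Group 4: 'b' x 4 (positions 10-13)
  Group 5: 'e' x 3 (positions 14-16)
Total groups: 5

5


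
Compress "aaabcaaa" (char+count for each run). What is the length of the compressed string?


Input: aaabcaaa
Runs:
  'a' x 3 => "a3"
  'b' x 1 => "b1"
  'c' x 1 => "c1"
  'a' x 3 => "a3"
Compressed: "a3b1c1a3"
Compressed length: 8

8


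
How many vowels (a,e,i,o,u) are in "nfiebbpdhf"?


Input: nfiebbpdhf
Checking each character:
  'n' at position 0: consonant
  'f' at position 1: consonant
  'i' at position 2: vowel (running total: 1)
  'e' at position 3: vowel (running total: 2)
  'b' at position 4: consonant
  'b' at position 5: consonant
  'p' at position 6: consonant
  'd' at position 7: consonant
  'h' at position 8: consonant
  'f' at position 9: consonant
Total vowels: 2

2


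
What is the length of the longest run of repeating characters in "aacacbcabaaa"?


Input: "aacacbcabaaa"
Scanning for longest run:
  Position 1 ('a'): continues run of 'a', length=2
  Position 2 ('c'): new char, reset run to 1
  Position 3 ('a'): new char, reset run to 1
  Position 4 ('c'): new char, reset run to 1
  Position 5 ('b'): new char, reset run to 1
  Position 6 ('c'): new char, reset run to 1
  Position 7 ('a'): new char, reset run to 1
  Position 8 ('b'): new char, reset run to 1
  Position 9 ('a'): new char, reset run to 1
  Position 10 ('a'): continues run of 'a', length=2
  Position 11 ('a'): continues run of 'a', length=3
Longest run: 'a' with length 3

3


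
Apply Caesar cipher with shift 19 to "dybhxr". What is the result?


Caesar cipher: shift "dybhxr" by 19
  'd' (pos 3) + 19 = pos 22 = 'w'
  'y' (pos 24) + 19 = pos 17 = 'r'
  'b' (pos 1) + 19 = pos 20 = 'u'
  'h' (pos 7) + 19 = pos 0 = 'a'
  'x' (pos 23) + 19 = pos 16 = 'q'
  'r' (pos 17) + 19 = pos 10 = 'k'
Result: wruaqk

wruaqk


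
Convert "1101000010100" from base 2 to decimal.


Input: "1101000010100" in base 2
Positional expansion:
  Digit '1' (value 1) x 2^12 = 4096
  Digit '1' (value 1) x 2^11 = 2048
  Digit '0' (value 0) x 2^10 = 0
  Digit '1' (value 1) x 2^9 = 512
  Digit '0' (value 0) x 2^8 = 0
  Digit '0' (value 0) x 2^7 = 0
  Digit '0' (value 0) x 2^6 = 0
  Digit '0' (value 0) x 2^5 = 0
  Digit '1' (value 1) x 2^4 = 16
  Digit '0' (value 0) x 2^3 = 0
  Digit '1' (value 1) x 2^2 = 4
  Digit '0' (value 0) x 2^1 = 0
  Digit '0' (value 0) x 2^0 = 0
Sum = 6676

6676
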